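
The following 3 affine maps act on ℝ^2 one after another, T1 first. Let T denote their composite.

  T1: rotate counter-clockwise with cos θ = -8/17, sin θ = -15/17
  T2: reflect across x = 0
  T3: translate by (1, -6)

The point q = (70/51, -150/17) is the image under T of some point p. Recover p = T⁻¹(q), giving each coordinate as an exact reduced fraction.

p = (8/3, 1)

T1 = [-8/17 15/17 0; -15/17 -8/17 0; 0 0 1]
T2·T1 = [8/17 -15/17 0; -15/17 -8/17 0; 0 0 1]
T3·…·T1 = [8/17 -15/17 1; -15/17 -8/17 -6; 0 0 1]
det M = -1; M⁻¹ = [8/17 -15/17 -98/17; -15/17 -8/17 -33/17; 0 0 1]
M⁻¹ · (70/51, -150/17)ᵀ = (8/3, 1)ᵀ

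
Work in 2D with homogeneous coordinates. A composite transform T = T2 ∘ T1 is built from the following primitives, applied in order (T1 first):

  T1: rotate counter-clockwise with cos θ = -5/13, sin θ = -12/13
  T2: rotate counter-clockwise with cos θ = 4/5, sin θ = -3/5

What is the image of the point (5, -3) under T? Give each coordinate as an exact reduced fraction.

T1 rotate counter-clockwise with cos θ = -5/13, sin θ = -12/13: (5, -3) → (-61/13, -45/13)
T2 rotate counter-clockwise with cos θ = 4/5, sin θ = -3/5: (-61/13, -45/13) → (-379/65, 3/65)

T(p) = (-379/65, 3/65)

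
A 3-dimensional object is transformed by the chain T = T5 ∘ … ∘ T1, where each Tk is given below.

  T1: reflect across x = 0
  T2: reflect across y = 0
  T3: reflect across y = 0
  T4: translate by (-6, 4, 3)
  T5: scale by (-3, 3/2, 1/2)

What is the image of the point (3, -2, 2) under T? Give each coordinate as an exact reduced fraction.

T(p) = (27, 3, 5/2)

T1 reflect across x = 0: (3, -2, 2) → (-3, -2, 2)
T2 reflect across y = 0: (-3, -2, 2) → (-3, 2, 2)
T3 reflect across y = 0: (-3, 2, 2) → (-3, -2, 2)
T4 translate by (-6, 4, 3): (-3, -2, 2) → (-9, 2, 5)
T5 scale by (-3, 3/2, 1/2): (-9, 2, 5) → (27, 3, 5/2)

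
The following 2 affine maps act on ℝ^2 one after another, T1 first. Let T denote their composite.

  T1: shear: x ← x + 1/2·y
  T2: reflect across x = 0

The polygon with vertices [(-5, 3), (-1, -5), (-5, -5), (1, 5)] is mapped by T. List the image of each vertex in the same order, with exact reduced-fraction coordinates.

T1 shear: x ← x + 1/2·y: (-5, 3) → (-7/2, 3); (-1, -5) → (-7/2, -5); (-5, -5) → (-15/2, -5); (1, 5) → (7/2, 5)
T2 reflect across x = 0: (-7/2, 3) → (7/2, 3); (-7/2, -5) → (7/2, -5); (-15/2, -5) → (15/2, -5); (7/2, 5) → (-7/2, 5)

image vertices: (7/2, 3), (7/2, -5), (15/2, -5), (-7/2, 5)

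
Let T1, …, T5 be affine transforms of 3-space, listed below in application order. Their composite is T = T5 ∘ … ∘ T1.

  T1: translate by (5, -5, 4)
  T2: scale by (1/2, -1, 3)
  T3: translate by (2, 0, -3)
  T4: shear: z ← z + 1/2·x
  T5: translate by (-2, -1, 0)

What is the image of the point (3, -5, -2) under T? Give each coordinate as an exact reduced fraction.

T1 translate by (5, -5, 4): (3, -5, -2) → (8, -10, 2)
T2 scale by (1/2, -1, 3): (8, -10, 2) → (4, 10, 6)
T3 translate by (2, 0, -3): (4, 10, 6) → (6, 10, 3)
T4 shear: z ← z + 1/2·x: (6, 10, 3) → (6, 10, 6)
T5 translate by (-2, -1, 0): (6, 10, 6) → (4, 9, 6)

T(p) = (4, 9, 6)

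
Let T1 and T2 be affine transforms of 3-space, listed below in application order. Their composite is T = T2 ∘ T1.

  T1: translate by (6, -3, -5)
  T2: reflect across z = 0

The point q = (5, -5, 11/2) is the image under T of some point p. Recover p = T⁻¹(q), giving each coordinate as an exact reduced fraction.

T1 = [1 0 0 6; 0 1 0 -3; 0 0 1 -5; 0 0 0 1]
T2·T1 = [1 0 0 6; 0 1 0 -3; 0 0 -1 5; 0 0 0 1]
det M = -1; M⁻¹ = [1 0 0 -6; 0 1 0 3; 0 0 -1 5; 0 0 0 1]
M⁻¹ · (5, -5, 11/2)ᵀ = (-1, -2, -1/2)ᵀ

p = (-1, -2, -1/2)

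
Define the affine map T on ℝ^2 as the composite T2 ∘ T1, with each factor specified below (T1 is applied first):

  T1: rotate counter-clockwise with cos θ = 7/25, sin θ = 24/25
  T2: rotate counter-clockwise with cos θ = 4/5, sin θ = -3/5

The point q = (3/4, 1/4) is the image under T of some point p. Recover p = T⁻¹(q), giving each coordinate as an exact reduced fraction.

p = (3/4, -1/4)

T1 = [7/25 -24/25 0; 24/25 7/25 0; 0 0 1]
T2·T1 = [4/5 -3/5 0; 3/5 4/5 0; 0 0 1]
det M = 1; M⁻¹ = [4/5 3/5 0; -3/5 4/5 0; 0 0 1]
M⁻¹ · (3/4, 1/4)ᵀ = (3/4, -1/4)ᵀ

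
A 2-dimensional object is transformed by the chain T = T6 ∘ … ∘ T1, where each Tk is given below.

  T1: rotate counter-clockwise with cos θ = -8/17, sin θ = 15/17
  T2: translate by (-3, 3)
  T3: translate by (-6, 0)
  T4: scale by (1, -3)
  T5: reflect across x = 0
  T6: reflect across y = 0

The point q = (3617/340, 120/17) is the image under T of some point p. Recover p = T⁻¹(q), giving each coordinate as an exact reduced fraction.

p = (1/5, 7/4)

T1 = [-8/17 -15/17 0; 15/17 -8/17 0; 0 0 1]
T2·T1 = [-8/17 -15/17 -3; 15/17 -8/17 3; 0 0 1]
T3·…·T1 = [-8/17 -15/17 -9; 15/17 -8/17 3; 0 0 1]
T4·…·T1 = [-8/17 -15/17 -9; -45/17 24/17 -9; 0 0 1]
T5·…·T1 = [8/17 15/17 9; -45/17 24/17 -9; 0 0 1]
T6·…·T1 = [8/17 15/17 9; 45/17 -24/17 9; 0 0 1]
det M = -3; M⁻¹ = [8/17 5/17 -117/17; 15/17 -8/51 -111/17; 0 0 1]
M⁻¹ · (3617/340, 120/17)ᵀ = (1/5, 7/4)ᵀ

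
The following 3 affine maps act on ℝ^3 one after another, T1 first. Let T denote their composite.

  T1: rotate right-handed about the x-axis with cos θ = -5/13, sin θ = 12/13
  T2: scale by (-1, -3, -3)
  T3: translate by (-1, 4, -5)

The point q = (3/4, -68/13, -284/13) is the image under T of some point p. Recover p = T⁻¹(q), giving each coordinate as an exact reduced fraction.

T1 = [1 0 0 0; 0 -5/13 -12/13 0; 0 12/13 -5/13 0; 0 0 0 1]
T2·T1 = [-1 0 0 0; 0 15/13 36/13 0; 0 -36/13 15/13 0; 0 0 0 1]
T3·…·T1 = [-1 0 0 -1; 0 15/13 36/13 4; 0 -36/13 15/13 -5; 0 0 0 1]
det M = -9; M⁻¹ = [-1 0 0 -1; 0 5/39 -4/13 -80/39; 0 4/13 5/39 -23/39; 0 0 0 1]
M⁻¹ · (3/4, -68/13, -284/13)ᵀ = (-7/4, 4, -5)ᵀ

p = (-7/4, 4, -5)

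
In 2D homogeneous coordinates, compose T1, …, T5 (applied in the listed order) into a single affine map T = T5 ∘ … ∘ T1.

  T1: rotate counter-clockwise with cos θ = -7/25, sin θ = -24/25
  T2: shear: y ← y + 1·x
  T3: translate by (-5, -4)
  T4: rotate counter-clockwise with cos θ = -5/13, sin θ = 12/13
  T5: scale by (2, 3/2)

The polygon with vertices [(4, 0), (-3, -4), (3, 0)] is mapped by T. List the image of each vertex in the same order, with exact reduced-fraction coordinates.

image vertices: (6906/325, -1074/325), (152/13, -243/26), (6092/325, -2361/650)

T1 rotate counter-clockwise with cos θ = -7/25, sin θ = -24/25: (4, 0) → (-28/25, -96/25); (-3, -4) → (-3, 4); (3, 0) → (-21/25, -72/25)
T2 shear: y ← y + 1·x: (-28/25, -96/25) → (-28/25, -124/25); (-3, 4) → (-3, 1); (-21/25, -72/25) → (-21/25, -93/25)
T3 translate by (-5, -4): (-28/25, -124/25) → (-153/25, -224/25); (-3, 1) → (-8, -3); (-21/25, -93/25) → (-146/25, -193/25)
T4 rotate counter-clockwise with cos θ = -5/13, sin θ = 12/13: (-153/25, -224/25) → (3453/325, -716/325); (-8, -3) → (76/13, -81/13); (-146/25, -193/25) → (3046/325, -787/325)
T5 scale by (2, 3/2): (3453/325, -716/325) → (6906/325, -1074/325); (76/13, -81/13) → (152/13, -243/26); (3046/325, -787/325) → (6092/325, -2361/650)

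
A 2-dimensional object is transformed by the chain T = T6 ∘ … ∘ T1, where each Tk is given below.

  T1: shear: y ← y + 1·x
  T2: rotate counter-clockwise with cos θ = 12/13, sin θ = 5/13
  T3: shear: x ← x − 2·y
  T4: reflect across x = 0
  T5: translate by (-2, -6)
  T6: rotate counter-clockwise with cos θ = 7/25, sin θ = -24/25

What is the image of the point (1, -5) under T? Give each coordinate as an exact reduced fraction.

T1 shear: y ← y + 1·x: (1, -5) → (1, -4)
T2 rotate counter-clockwise with cos θ = 12/13, sin θ = 5/13: (1, -4) → (32/13, -43/13)
T3 shear: x ← x − 2·y: (32/13, -43/13) → (118/13, -43/13)
T4 reflect across x = 0: (118/13, -43/13) → (-118/13, -43/13)
T5 translate by (-2, -6): (-118/13, -43/13) → (-144/13, -121/13)
T6 rotate counter-clockwise with cos θ = 7/25, sin θ = -24/25: (-144/13, -121/13) → (-3912/325, 2609/325)

T(p) = (-3912/325, 2609/325)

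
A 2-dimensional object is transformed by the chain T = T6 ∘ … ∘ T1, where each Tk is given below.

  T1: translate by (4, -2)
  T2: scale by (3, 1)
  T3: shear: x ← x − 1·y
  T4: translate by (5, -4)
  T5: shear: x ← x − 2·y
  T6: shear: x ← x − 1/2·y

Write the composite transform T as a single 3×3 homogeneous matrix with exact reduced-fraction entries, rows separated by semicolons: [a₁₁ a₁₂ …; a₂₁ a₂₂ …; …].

T = [3 -7/2 34; 0 1 -6; 0 0 1]

T1 = [1 0 4; 0 1 -2; 0 0 1]
T2·T1 = [3 0 12; 0 1 -2; 0 0 1]
T3·…·T1 = [3 -1 14; 0 1 -2; 0 0 1]
T4·…·T1 = [3 -1 19; 0 1 -6; 0 0 1]
T5·…·T1 = [3 -3 31; 0 1 -6; 0 0 1]
T6·…·T1 = [3 -7/2 34; 0 1 -6; 0 0 1]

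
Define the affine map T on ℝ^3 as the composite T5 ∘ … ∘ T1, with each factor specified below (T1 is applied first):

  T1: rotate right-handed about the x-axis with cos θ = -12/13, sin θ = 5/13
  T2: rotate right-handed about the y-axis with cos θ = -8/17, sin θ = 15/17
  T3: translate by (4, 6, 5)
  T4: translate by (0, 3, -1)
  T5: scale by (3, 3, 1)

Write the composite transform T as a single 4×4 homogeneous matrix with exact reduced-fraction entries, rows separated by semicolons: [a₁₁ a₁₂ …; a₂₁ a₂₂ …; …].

T1 = [1 0 0 0; 0 -12/13 -5/13 0; 0 5/13 -12/13 0; 0 0 0 1]
T2·T1 = [-8/17 75/221 -180/221 0; 0 -12/13 -5/13 0; -15/17 -40/221 96/221 0; 0 0 0 1]
T3·…·T1 = [-8/17 75/221 -180/221 4; 0 -12/13 -5/13 6; -15/17 -40/221 96/221 5; 0 0 0 1]
T4·…·T1 = [-8/17 75/221 -180/221 4; 0 -12/13 -5/13 9; -15/17 -40/221 96/221 4; 0 0 0 1]
T5·…·T1 = [-24/17 225/221 -540/221 12; 0 -36/13 -15/13 27; -15/17 -40/221 96/221 4; 0 0 0 1]

T = [-24/17 225/221 -540/221 12; 0 -36/13 -15/13 27; -15/17 -40/221 96/221 4; 0 0 0 1]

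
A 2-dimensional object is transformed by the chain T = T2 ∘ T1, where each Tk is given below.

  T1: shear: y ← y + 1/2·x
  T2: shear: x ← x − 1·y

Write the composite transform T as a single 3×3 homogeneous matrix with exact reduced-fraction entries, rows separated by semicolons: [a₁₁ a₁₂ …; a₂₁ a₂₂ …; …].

T1 = [1 0 0; 1/2 1 0; 0 0 1]
T2·T1 = [1/2 -1 0; 1/2 1 0; 0 0 1]

T = [1/2 -1 0; 1/2 1 0; 0 0 1]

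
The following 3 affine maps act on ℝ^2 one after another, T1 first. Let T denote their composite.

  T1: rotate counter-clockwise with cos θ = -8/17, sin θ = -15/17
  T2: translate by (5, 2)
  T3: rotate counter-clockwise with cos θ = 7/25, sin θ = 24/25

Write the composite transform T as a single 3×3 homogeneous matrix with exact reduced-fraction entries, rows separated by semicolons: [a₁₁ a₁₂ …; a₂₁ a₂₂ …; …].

T1 = [-8/17 15/17 0; -15/17 -8/17 0; 0 0 1]
T2·T1 = [-8/17 15/17 5; -15/17 -8/17 2; 0 0 1]
T3·…·T1 = [304/425 297/425 -13/25; -297/425 304/425 134/25; 0 0 1]

T = [304/425 297/425 -13/25; -297/425 304/425 134/25; 0 0 1]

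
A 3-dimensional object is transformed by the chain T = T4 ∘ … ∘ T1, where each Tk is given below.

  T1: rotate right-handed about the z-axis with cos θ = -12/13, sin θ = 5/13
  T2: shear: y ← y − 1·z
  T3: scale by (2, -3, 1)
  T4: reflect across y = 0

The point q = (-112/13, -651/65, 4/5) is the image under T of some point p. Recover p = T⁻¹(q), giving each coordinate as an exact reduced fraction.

p = (3, 4, 4/5)

T1 = [-12/13 -5/13 0 0; 5/13 -12/13 0 0; 0 0 1 0; 0 0 0 1]
T2·T1 = [-12/13 -5/13 0 0; 5/13 -12/13 -1 0; 0 0 1 0; 0 0 0 1]
T3·…·T1 = [-24/13 -10/13 0 0; -15/13 36/13 3 0; 0 0 1 0; 0 0 0 1]
T4·…·T1 = [-24/13 -10/13 0 0; 15/13 -36/13 -3 0; 0 0 1 0; 0 0 0 1]
det M = 6; M⁻¹ = [-6/13 5/39 5/13 0; -5/26 -4/13 -12/13 0; 0 0 1 0; 0 0 0 1]
M⁻¹ · (-112/13, -651/65, 4/5)ᵀ = (3, 4, 4/5)ᵀ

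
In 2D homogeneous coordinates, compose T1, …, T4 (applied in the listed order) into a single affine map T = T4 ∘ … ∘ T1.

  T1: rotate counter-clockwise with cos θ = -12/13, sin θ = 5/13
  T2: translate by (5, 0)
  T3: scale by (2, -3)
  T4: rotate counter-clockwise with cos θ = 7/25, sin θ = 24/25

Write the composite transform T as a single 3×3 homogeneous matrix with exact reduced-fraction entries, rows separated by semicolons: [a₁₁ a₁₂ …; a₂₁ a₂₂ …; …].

T1 = [-12/13 -5/13 0; 5/13 -12/13 0; 0 0 1]
T2·T1 = [-12/13 -5/13 5; 5/13 -12/13 0; 0 0 1]
T3·…·T1 = [-24/13 -10/13 10; -15/13 36/13 0; 0 0 1]
T4·…·T1 = [192/325 -934/325 14/5; -681/325 12/325 48/5; 0 0 1]

T = [192/325 -934/325 14/5; -681/325 12/325 48/5; 0 0 1]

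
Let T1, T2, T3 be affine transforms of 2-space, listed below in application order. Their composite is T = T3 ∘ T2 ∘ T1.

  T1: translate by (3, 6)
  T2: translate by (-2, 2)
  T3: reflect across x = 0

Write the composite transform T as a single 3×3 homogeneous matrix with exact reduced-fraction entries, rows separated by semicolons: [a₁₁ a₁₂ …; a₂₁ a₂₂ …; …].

T1 = [1 0 3; 0 1 6; 0 0 1]
T2·T1 = [1 0 1; 0 1 8; 0 0 1]
T3·…·T1 = [-1 0 -1; 0 1 8; 0 0 1]

T = [-1 0 -1; 0 1 8; 0 0 1]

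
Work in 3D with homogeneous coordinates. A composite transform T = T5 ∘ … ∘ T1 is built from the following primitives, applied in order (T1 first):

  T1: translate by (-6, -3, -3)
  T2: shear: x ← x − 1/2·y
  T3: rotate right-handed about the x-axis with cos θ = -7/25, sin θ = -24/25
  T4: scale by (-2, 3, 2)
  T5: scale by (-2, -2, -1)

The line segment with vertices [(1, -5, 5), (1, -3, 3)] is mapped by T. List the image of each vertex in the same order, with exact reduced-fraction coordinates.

image vertices: (-4, -624/25, -356/25), (-8, -252/25, -288/25)

T1 translate by (-6, -3, -3): (1, -5, 5) → (-5, -8, 2); (1, -3, 3) → (-5, -6, 0)
T2 shear: x ← x − 1/2·y: (-5, -8, 2) → (-1, -8, 2); (-5, -6, 0) → (-2, -6, 0)
T3 rotate right-handed about the x-axis with cos θ = -7/25, sin θ = -24/25: (-1, -8, 2) → (-1, 104/25, 178/25); (-2, -6, 0) → (-2, 42/25, 144/25)
T4 scale by (-2, 3, 2): (-1, 104/25, 178/25) → (2, 312/25, 356/25); (-2, 42/25, 144/25) → (4, 126/25, 288/25)
T5 scale by (-2, -2, -1): (2, 312/25, 356/25) → (-4, -624/25, -356/25); (4, 126/25, 288/25) → (-8, -252/25, -288/25)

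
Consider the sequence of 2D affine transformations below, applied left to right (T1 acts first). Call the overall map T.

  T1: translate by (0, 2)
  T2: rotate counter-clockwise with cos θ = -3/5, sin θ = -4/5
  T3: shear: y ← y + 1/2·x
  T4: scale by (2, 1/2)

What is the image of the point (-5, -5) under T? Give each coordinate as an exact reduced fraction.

T(p) = (6/5, 61/20)

T1 translate by (0, 2): (-5, -5) → (-5, -3)
T2 rotate counter-clockwise with cos θ = -3/5, sin θ = -4/5: (-5, -3) → (3/5, 29/5)
T3 shear: y ← y + 1/2·x: (3/5, 29/5) → (3/5, 61/10)
T4 scale by (2, 1/2): (3/5, 61/10) → (6/5, 61/20)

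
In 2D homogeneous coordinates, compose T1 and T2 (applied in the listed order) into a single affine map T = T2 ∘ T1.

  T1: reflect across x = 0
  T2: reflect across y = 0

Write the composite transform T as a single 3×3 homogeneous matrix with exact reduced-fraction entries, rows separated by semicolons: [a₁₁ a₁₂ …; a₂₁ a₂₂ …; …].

T = [-1 0 0; 0 -1 0; 0 0 1]

T1 = [-1 0 0; 0 1 0; 0 0 1]
T2·T1 = [-1 0 0; 0 -1 0; 0 0 1]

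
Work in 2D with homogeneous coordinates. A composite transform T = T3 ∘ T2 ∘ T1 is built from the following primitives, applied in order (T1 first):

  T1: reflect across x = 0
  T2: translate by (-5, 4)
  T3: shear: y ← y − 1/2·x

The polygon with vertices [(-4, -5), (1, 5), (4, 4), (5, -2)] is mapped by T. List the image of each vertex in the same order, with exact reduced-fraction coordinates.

T1 reflect across x = 0: (-4, -5) → (4, -5); (1, 5) → (-1, 5); (4, 4) → (-4, 4); (5, -2) → (-5, -2)
T2 translate by (-5, 4): (4, -5) → (-1, -1); (-1, 5) → (-6, 9); (-4, 4) → (-9, 8); (-5, -2) → (-10, 2)
T3 shear: y ← y − 1/2·x: (-1, -1) → (-1, -1/2); (-6, 9) → (-6, 12); (-9, 8) → (-9, 25/2); (-10, 2) → (-10, 7)

image vertices: (-1, -1/2), (-6, 12), (-9, 25/2), (-10, 7)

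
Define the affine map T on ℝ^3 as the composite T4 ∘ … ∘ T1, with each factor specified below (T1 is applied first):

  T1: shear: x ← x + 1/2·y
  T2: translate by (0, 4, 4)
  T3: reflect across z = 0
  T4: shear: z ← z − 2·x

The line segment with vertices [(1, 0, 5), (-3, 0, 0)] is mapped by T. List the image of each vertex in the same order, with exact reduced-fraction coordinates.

image vertices: (1, 4, -11), (-3, 4, 2)

T1 shear: x ← x + 1/2·y: (1, 0, 5) → (1, 0, 5); (-3, 0, 0) → (-3, 0, 0)
T2 translate by (0, 4, 4): (1, 0, 5) → (1, 4, 9); (-3, 0, 0) → (-3, 4, 4)
T3 reflect across z = 0: (1, 4, 9) → (1, 4, -9); (-3, 4, 4) → (-3, 4, -4)
T4 shear: z ← z − 2·x: (1, 4, -9) → (1, 4, -11); (-3, 4, -4) → (-3, 4, 2)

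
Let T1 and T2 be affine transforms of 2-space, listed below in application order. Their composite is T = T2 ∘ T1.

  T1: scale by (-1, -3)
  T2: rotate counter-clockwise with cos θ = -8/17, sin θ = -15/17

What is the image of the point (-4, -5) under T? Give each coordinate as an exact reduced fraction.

T1 scale by (-1, -3): (-4, -5) → (4, 15)
T2 rotate counter-clockwise with cos θ = -8/17, sin θ = -15/17: (4, 15) → (193/17, -180/17)

T(p) = (193/17, -180/17)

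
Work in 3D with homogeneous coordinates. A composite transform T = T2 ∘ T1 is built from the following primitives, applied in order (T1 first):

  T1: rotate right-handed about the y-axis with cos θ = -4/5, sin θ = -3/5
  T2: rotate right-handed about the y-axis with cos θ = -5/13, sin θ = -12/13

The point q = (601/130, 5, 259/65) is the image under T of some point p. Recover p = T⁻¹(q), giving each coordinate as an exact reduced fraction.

p = (-5, 5, 7/2)

T1 = [-4/5 0 -3/5 0; 0 1 0 0; 3/5 0 -4/5 0; 0 0 0 1]
T2·T1 = [-16/65 0 63/65 0; 0 1 0 0; -63/65 0 -16/65 0; 0 0 0 1]
det M = 1; M⁻¹ = [-16/65 0 -63/65 0; 0 1 0 0; 63/65 0 -16/65 0; 0 0 0 1]
M⁻¹ · (601/130, 5, 259/65)ᵀ = (-5, 5, 7/2)ᵀ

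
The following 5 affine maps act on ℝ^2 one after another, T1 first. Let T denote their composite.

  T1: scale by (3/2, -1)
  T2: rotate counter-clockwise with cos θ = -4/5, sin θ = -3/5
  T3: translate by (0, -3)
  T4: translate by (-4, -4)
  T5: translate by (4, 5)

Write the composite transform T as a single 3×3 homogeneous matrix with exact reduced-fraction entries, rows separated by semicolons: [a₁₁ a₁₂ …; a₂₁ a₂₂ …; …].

T1 = [3/2 0 0; 0 -1 0; 0 0 1]
T2·T1 = [-6/5 -3/5 0; -9/10 4/5 0; 0 0 1]
T3·…·T1 = [-6/5 -3/5 0; -9/10 4/5 -3; 0 0 1]
T4·…·T1 = [-6/5 -3/5 -4; -9/10 4/5 -7; 0 0 1]
T5·…·T1 = [-6/5 -3/5 0; -9/10 4/5 -2; 0 0 1]

T = [-6/5 -3/5 0; -9/10 4/5 -2; 0 0 1]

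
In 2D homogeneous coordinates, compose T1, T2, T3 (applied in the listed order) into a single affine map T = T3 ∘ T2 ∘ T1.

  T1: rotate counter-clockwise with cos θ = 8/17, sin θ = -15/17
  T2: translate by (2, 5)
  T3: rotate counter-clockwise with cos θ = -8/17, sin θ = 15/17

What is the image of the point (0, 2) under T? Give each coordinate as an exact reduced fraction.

T1 rotate counter-clockwise with cos θ = 8/17, sin θ = -15/17: (0, 2) → (30/17, 16/17)
T2 translate by (2, 5): (30/17, 16/17) → (64/17, 101/17)
T3 rotate counter-clockwise with cos θ = -8/17, sin θ = 15/17: (64/17, 101/17) → (-2027/289, 152/289)

T(p) = (-2027/289, 152/289)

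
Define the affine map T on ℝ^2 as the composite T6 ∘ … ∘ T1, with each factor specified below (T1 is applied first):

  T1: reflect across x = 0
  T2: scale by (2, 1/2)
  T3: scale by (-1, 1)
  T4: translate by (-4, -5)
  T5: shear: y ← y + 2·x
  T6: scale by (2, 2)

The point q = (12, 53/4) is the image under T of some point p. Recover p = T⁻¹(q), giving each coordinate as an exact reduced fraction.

p = (5, -3/4)

T1 = [-1 0 0; 0 1 0; 0 0 1]
T2·T1 = [-2 0 0; 0 1/2 0; 0 0 1]
T3·…·T1 = [2 0 0; 0 1/2 0; 0 0 1]
T4·…·T1 = [2 0 -4; 0 1/2 -5; 0 0 1]
T5·…·T1 = [2 0 -4; 4 1/2 -13; 0 0 1]
T6·…·T1 = [4 0 -8; 8 1 -26; 0 0 1]
det M = 4; M⁻¹ = [1/4 0 2; -2 1 10; 0 0 1]
M⁻¹ · (12, 53/4)ᵀ = (5, -3/4)ᵀ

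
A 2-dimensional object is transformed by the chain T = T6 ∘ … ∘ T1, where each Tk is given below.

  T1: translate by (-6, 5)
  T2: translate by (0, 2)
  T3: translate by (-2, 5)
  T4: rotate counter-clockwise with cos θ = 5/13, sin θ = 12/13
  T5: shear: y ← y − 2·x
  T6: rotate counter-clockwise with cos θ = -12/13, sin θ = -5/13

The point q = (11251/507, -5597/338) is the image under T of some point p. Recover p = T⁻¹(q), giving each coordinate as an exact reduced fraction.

p = (-3/2, -2/3)

T1 = [1 0 -6; 0 1 5; 0 0 1]
T2·T1 = [1 0 -6; 0 1 7; 0 0 1]
T3·…·T1 = [1 0 -8; 0 1 12; 0 0 1]
T4·…·T1 = [5/13 -12/13 -184/13; 12/13 5/13 -36/13; 0 0 1]
T5·…·T1 = [5/13 -12/13 -184/13; 2/13 29/13 332/13; 0 0 1]
T6·…·T1 = [-50/169 289/169 3868/169; -49/169 -288/169 -3064/169; 0 0 1]
det M = 1; M⁻¹ = [-288/169 -289/169 8; 49/169 -50/169 -12; 0 0 1]
M⁻¹ · (11251/507, -5597/338)ᵀ = (-3/2, -2/3)ᵀ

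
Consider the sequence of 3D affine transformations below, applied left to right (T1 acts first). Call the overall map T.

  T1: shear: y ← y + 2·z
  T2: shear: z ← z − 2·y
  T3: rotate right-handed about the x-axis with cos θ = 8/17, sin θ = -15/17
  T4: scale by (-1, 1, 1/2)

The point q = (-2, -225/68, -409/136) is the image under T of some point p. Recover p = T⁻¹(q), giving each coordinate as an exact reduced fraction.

p = (2, 1/4, 7/4)

T1 = [1 0 0 0; 0 1 2 0; 0 0 1 0; 0 0 0 1]
T2·T1 = [1 0 0 0; 0 1 2 0; 0 -2 -3 0; 0 0 0 1]
T3·…·T1 = [1 0 0 0; 0 -22/17 -29/17 0; 0 -31/17 -54/17 0; 0 0 0 1]
T4·…·T1 = [-1 0 0 0; 0 -22/17 -29/17 0; 0 -31/34 -27/17 0; 0 0 0 1]
det M = -1/2; M⁻¹ = [-1 0 0 0; 0 -54/17 58/17 0; 0 31/17 -44/17 0; 0 0 0 1]
M⁻¹ · (-2, -225/68, -409/136)ᵀ = (2, 1/4, 7/4)ᵀ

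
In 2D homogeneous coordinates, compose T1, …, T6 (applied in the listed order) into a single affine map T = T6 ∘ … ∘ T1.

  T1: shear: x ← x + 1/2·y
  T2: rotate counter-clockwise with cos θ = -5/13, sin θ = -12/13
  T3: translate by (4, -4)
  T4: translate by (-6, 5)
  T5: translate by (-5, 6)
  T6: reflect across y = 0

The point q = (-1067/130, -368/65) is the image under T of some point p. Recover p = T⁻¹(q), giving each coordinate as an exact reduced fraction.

T1 = [1 1/2 0; 0 1 0; 0 0 1]
T2·T1 = [-5/13 19/26 0; -12/13 -11/13 0; 0 0 1]
T3·…·T1 = [-5/13 19/26 4; -12/13 -11/13 -4; 0 0 1]
T4·…·T1 = [-5/13 19/26 -2; -12/13 -11/13 1; 0 0 1]
T5·…·T1 = [-5/13 19/26 -7; -12/13 -11/13 7; 0 0 1]
T6·…·T1 = [-5/13 19/26 -7; 12/13 11/13 -7; 0 0 1]
det M = -1; M⁻¹ = [-11/13 19/26 -21/26; 12/13 5/13 119/13; 0 0 1]
M⁻¹ · (-1067/130, -368/65)ᵀ = (2, -3/5)ᵀ

p = (2, -3/5)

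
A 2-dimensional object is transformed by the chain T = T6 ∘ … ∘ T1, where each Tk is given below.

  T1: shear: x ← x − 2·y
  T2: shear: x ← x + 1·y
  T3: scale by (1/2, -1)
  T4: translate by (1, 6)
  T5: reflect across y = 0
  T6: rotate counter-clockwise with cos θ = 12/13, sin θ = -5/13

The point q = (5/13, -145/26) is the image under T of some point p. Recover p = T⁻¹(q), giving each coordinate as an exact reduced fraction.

p = (4, 1)

T1 = [1 -2 0; 0 1 0; 0 0 1]
T2·T1 = [1 -1 0; 0 1 0; 0 0 1]
T3·…·T1 = [1/2 -1/2 0; 0 -1 0; 0 0 1]
T4·…·T1 = [1/2 -1/2 1; 0 -1 6; 0 0 1]
T5·…·T1 = [1/2 -1/2 1; 0 1 -6; 0 0 1]
T6·…·T1 = [6/13 -1/13 -18/13; -5/26 29/26 -77/13; 0 0 1]
det M = 1/2; M⁻¹ = [29/13 2/13 4; 5/13 12/13 6; 0 0 1]
M⁻¹ · (5/13, -145/26)ᵀ = (4, 1)ᵀ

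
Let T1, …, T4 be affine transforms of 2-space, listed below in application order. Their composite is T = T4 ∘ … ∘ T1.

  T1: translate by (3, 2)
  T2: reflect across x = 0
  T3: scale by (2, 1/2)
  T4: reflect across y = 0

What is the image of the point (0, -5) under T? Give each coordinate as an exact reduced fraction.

T(p) = (-6, 3/2)

T1 translate by (3, 2): (0, -5) → (3, -3)
T2 reflect across x = 0: (3, -3) → (-3, -3)
T3 scale by (2, 1/2): (-3, -3) → (-6, -3/2)
T4 reflect across y = 0: (-6, -3/2) → (-6, 3/2)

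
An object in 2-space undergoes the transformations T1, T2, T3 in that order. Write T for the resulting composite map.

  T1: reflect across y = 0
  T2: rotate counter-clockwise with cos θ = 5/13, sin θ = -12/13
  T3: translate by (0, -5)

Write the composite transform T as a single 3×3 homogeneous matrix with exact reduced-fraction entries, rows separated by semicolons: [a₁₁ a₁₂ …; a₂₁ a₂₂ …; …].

T1 = [1 0 0; 0 -1 0; 0 0 1]
T2·T1 = [5/13 -12/13 0; -12/13 -5/13 0; 0 0 1]
T3·…·T1 = [5/13 -12/13 0; -12/13 -5/13 -5; 0 0 1]

T = [5/13 -12/13 0; -12/13 -5/13 -5; 0 0 1]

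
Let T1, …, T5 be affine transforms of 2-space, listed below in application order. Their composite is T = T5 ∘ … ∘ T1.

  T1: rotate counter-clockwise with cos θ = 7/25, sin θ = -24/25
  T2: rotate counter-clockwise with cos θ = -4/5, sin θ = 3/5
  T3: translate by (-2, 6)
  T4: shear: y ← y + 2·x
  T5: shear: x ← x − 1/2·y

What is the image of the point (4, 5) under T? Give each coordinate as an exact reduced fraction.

T(p) = (-719/125, 24/25)

T1 rotate counter-clockwise with cos θ = 7/25, sin θ = -24/25: (4, 5) → (148/25, -61/25)
T2 rotate counter-clockwise with cos θ = -4/5, sin θ = 3/5: (148/25, -61/25) → (-409/125, 688/125)
T3 translate by (-2, 6): (-409/125, 688/125) → (-659/125, 1438/125)
T4 shear: y ← y + 2·x: (-659/125, 1438/125) → (-659/125, 24/25)
T5 shear: x ← x − 1/2·y: (-659/125, 24/25) → (-719/125, 24/25)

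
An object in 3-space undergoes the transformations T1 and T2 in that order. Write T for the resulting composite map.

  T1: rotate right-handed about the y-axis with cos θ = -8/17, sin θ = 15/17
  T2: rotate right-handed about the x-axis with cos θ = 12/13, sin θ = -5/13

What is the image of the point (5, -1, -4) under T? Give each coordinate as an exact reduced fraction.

T1 rotate right-handed about the y-axis with cos θ = -8/17, sin θ = 15/17: (5, -1, -4) → (-100/17, -1, -43/17)
T2 rotate right-handed about the x-axis with cos θ = 12/13, sin θ = -5/13: (-100/17, -1, -43/17) → (-100/17, -419/221, -431/221)

T(p) = (-100/17, -419/221, -431/221)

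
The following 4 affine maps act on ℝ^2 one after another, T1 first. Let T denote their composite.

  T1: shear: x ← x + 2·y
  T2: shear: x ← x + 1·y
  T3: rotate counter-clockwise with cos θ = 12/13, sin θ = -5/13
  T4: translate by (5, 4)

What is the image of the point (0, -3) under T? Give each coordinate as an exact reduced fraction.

T(p) = (-58/13, 61/13)

T1 shear: x ← x + 2·y: (0, -3) → (-6, -3)
T2 shear: x ← x + 1·y: (-6, -3) → (-9, -3)
T3 rotate counter-clockwise with cos θ = 12/13, sin θ = -5/13: (-9, -3) → (-123/13, 9/13)
T4 translate by (5, 4): (-123/13, 9/13) → (-58/13, 61/13)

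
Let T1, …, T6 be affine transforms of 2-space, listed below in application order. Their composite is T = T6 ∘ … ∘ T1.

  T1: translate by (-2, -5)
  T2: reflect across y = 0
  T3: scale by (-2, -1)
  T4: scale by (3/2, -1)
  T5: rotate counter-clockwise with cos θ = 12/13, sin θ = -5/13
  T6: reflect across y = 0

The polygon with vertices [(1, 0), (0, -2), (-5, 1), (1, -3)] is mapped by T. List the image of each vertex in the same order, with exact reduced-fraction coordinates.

image vertices: (61/13, -45/13), (107/13, -54/13), (272/13, 57/13), (76/13, -81/13)

T1 translate by (-2, -5): (1, 0) → (-1, -5); (0, -2) → (-2, -7); (-5, 1) → (-7, -4); (1, -3) → (-1, -8)
T2 reflect across y = 0: (-1, -5) → (-1, 5); (-2, -7) → (-2, 7); (-7, -4) → (-7, 4); (-1, -8) → (-1, 8)
T3 scale by (-2, -1): (-1, 5) → (2, -5); (-2, 7) → (4, -7); (-7, 4) → (14, -4); (-1, 8) → (2, -8)
T4 scale by (3/2, -1): (2, -5) → (3, 5); (4, -7) → (6, 7); (14, -4) → (21, 4); (2, -8) → (3, 8)
T5 rotate counter-clockwise with cos θ = 12/13, sin θ = -5/13: (3, 5) → (61/13, 45/13); (6, 7) → (107/13, 54/13); (21, 4) → (272/13, -57/13); (3, 8) → (76/13, 81/13)
T6 reflect across y = 0: (61/13, 45/13) → (61/13, -45/13); (107/13, 54/13) → (107/13, -54/13); (272/13, -57/13) → (272/13, 57/13); (76/13, 81/13) → (76/13, -81/13)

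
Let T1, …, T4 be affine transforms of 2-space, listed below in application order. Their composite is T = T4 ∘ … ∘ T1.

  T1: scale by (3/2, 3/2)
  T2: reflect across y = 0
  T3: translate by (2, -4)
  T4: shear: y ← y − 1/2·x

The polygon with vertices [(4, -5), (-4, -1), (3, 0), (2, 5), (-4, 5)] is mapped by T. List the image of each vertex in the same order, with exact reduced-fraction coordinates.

T1 scale by (3/2, 3/2): (4, -5) → (6, -15/2); (-4, -1) → (-6, -3/2); (3, 0) → (9/2, 0); (2, 5) → (3, 15/2); (-4, 5) → (-6, 15/2)
T2 reflect across y = 0: (6, -15/2) → (6, 15/2); (-6, -3/2) → (-6, 3/2); (9/2, 0) → (9/2, 0); (3, 15/2) → (3, -15/2); (-6, 15/2) → (-6, -15/2)
T3 translate by (2, -4): (6, 15/2) → (8, 7/2); (-6, 3/2) → (-4, -5/2); (9/2, 0) → (13/2, -4); (3, -15/2) → (5, -23/2); (-6, -15/2) → (-4, -23/2)
T4 shear: y ← y − 1/2·x: (8, 7/2) → (8, -1/2); (-4, -5/2) → (-4, -1/2); (13/2, -4) → (13/2, -29/4); (5, -23/2) → (5, -14); (-4, -23/2) → (-4, -19/2)

image vertices: (8, -1/2), (-4, -1/2), (13/2, -29/4), (5, -14), (-4, -19/2)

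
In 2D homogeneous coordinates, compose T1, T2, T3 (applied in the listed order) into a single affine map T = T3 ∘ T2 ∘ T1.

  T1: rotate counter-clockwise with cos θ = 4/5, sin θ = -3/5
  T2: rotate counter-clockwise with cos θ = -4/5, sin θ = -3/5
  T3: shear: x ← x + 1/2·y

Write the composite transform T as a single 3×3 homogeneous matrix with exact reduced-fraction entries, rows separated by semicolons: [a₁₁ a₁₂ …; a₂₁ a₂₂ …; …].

T1 = [4/5 3/5 0; -3/5 4/5 0; 0 0 1]
T2·T1 = [-1 0 0; 0 -1 0; 0 0 1]
T3·…·T1 = [-1 -1/2 0; 0 -1 0; 0 0 1]

T = [-1 -1/2 0; 0 -1 0; 0 0 1]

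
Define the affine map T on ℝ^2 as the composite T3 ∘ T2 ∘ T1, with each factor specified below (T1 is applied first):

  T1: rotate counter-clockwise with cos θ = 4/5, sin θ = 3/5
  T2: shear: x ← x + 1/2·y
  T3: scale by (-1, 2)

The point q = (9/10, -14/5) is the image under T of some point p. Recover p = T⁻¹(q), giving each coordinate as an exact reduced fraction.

p = (-1, -1)

T1 = [4/5 -3/5 0; 3/5 4/5 0; 0 0 1]
T2·T1 = [11/10 -1/5 0; 3/5 4/5 0; 0 0 1]
T3·…·T1 = [-11/10 1/5 0; 6/5 8/5 0; 0 0 1]
det M = -2; M⁻¹ = [-4/5 1/10 0; 3/5 11/20 0; 0 0 1]
M⁻¹ · (9/10, -14/5)ᵀ = (-1, -1)ᵀ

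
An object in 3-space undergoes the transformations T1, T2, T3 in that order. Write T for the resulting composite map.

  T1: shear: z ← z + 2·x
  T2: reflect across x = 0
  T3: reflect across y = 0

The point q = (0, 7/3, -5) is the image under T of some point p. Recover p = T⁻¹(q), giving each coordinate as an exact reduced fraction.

p = (0, -7/3, -5)

T1 = [1 0 0 0; 0 1 0 0; 2 0 1 0; 0 0 0 1]
T2·T1 = [-1 0 0 0; 0 1 0 0; 2 0 1 0; 0 0 0 1]
T3·…·T1 = [-1 0 0 0; 0 -1 0 0; 2 0 1 0; 0 0 0 1]
det M = 1; M⁻¹ = [-1 0 0 0; 0 -1 0 0; 2 0 1 0; 0 0 0 1]
M⁻¹ · (0, 7/3, -5)ᵀ = (0, -7/3, -5)ᵀ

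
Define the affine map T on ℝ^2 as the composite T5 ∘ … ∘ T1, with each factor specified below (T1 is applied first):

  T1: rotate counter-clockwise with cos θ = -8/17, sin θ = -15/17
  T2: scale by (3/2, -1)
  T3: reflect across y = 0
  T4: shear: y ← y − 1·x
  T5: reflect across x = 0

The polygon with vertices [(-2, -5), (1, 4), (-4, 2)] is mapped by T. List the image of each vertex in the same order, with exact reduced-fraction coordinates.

T1 rotate counter-clockwise with cos θ = -8/17, sin θ = -15/17: (-2, -5) → (-59/17, 70/17); (1, 4) → (52/17, -47/17); (-4, 2) → (62/17, 44/17)
T2 scale by (3/2, -1): (-59/17, 70/17) → (-177/34, -70/17); (52/17, -47/17) → (78/17, 47/17); (62/17, 44/17) → (93/17, -44/17)
T3 reflect across y = 0: (-177/34, -70/17) → (-177/34, 70/17); (78/17, 47/17) → (78/17, -47/17); (93/17, -44/17) → (93/17, 44/17)
T4 shear: y ← y − 1·x: (-177/34, 70/17) → (-177/34, 317/34); (78/17, -47/17) → (78/17, -125/17); (93/17, 44/17) → (93/17, -49/17)
T5 reflect across x = 0: (-177/34, 317/34) → (177/34, 317/34); (78/17, -125/17) → (-78/17, -125/17); (93/17, -49/17) → (-93/17, -49/17)

image vertices: (177/34, 317/34), (-78/17, -125/17), (-93/17, -49/17)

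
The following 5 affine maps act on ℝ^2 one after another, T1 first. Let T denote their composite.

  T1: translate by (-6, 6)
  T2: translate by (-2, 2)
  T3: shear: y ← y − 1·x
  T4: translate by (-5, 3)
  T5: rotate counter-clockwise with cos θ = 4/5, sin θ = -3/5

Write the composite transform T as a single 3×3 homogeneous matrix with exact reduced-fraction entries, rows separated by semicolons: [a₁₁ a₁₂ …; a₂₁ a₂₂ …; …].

T = [1/5 3/5 1; -7/5 4/5 23; 0 0 1]

T1 = [1 0 -6; 0 1 6; 0 0 1]
T2·T1 = [1 0 -8; 0 1 8; 0 0 1]
T3·…·T1 = [1 0 -8; -1 1 16; 0 0 1]
T4·…·T1 = [1 0 -13; -1 1 19; 0 0 1]
T5·…·T1 = [1/5 3/5 1; -7/5 4/5 23; 0 0 1]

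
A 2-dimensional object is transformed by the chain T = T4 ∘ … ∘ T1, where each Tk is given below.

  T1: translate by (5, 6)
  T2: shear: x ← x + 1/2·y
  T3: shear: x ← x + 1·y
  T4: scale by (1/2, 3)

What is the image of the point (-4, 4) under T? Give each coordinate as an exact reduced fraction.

T1 translate by (5, 6): (-4, 4) → (1, 10)
T2 shear: x ← x + 1/2·y: (1, 10) → (6, 10)
T3 shear: x ← x + 1·y: (6, 10) → (16, 10)
T4 scale by (1/2, 3): (16, 10) → (8, 30)

T(p) = (8, 30)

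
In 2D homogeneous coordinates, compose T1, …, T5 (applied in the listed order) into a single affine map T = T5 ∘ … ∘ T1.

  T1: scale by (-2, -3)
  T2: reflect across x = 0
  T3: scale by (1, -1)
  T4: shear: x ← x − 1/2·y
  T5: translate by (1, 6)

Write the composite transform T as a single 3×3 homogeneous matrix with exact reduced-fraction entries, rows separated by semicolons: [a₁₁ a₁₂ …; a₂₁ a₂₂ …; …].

T1 = [-2 0 0; 0 -3 0; 0 0 1]
T2·T1 = [2 0 0; 0 -3 0; 0 0 1]
T3·…·T1 = [2 0 0; 0 3 0; 0 0 1]
T4·…·T1 = [2 -3/2 0; 0 3 0; 0 0 1]
T5·…·T1 = [2 -3/2 1; 0 3 6; 0 0 1]

T = [2 -3/2 1; 0 3 6; 0 0 1]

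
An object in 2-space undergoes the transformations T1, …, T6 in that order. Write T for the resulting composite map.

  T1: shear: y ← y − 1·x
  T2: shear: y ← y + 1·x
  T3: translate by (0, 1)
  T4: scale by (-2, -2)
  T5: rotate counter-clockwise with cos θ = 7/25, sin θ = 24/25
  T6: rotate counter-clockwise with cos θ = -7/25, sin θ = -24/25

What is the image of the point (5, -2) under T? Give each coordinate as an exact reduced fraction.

T1 shear: y ← y − 1·x: (5, -2) → (5, -7)
T2 shear: y ← y + 1·x: (5, -7) → (5, -2)
T3 translate by (0, 1): (5, -2) → (5, -1)
T4 scale by (-2, -2): (5, -1) → (-10, 2)
T5 rotate counter-clockwise with cos θ = 7/25, sin θ = 24/25: (-10, 2) → (-118/25, -226/25)
T6 rotate counter-clockwise with cos θ = -7/25, sin θ = -24/25: (-118/25, -226/25) → (-4598/625, 4414/625)

T(p) = (-4598/625, 4414/625)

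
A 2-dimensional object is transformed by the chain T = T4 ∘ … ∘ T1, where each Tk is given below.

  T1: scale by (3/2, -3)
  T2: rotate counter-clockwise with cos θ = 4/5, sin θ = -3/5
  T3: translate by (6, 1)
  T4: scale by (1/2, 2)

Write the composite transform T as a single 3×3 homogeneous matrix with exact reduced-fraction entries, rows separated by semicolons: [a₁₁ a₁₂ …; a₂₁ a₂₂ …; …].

T = [3/5 -9/10 3; -9/5 -24/5 2; 0 0 1]

T1 = [3/2 0 0; 0 -3 0; 0 0 1]
T2·T1 = [6/5 -9/5 0; -9/10 -12/5 0; 0 0 1]
T3·…·T1 = [6/5 -9/5 6; -9/10 -12/5 1; 0 0 1]
T4·…·T1 = [3/5 -9/10 3; -9/5 -24/5 2; 0 0 1]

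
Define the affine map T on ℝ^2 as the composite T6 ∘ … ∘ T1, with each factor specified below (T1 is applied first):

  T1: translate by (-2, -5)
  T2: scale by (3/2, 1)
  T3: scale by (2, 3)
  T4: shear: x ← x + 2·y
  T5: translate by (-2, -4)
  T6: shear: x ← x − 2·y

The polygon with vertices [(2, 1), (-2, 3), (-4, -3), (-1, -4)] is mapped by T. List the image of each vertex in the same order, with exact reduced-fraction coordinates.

image vertices: (6, -16), (-6, -10), (-12, -28), (-3, -31)

T1 translate by (-2, -5): (2, 1) → (0, -4); (-2, 3) → (-4, -2); (-4, -3) → (-6, -8); (-1, -4) → (-3, -9)
T2 scale by (3/2, 1): (0, -4) → (0, -4); (-4, -2) → (-6, -2); (-6, -8) → (-9, -8); (-3, -9) → (-9/2, -9)
T3 scale by (2, 3): (0, -4) → (0, -12); (-6, -2) → (-12, -6); (-9, -8) → (-18, -24); (-9/2, -9) → (-9, -27)
T4 shear: x ← x + 2·y: (0, -12) → (-24, -12); (-12, -6) → (-24, -6); (-18, -24) → (-66, -24); (-9, -27) → (-63, -27)
T5 translate by (-2, -4): (-24, -12) → (-26, -16); (-24, -6) → (-26, -10); (-66, -24) → (-68, -28); (-63, -27) → (-65, -31)
T6 shear: x ← x − 2·y: (-26, -16) → (6, -16); (-26, -10) → (-6, -10); (-68, -28) → (-12, -28); (-65, -31) → (-3, -31)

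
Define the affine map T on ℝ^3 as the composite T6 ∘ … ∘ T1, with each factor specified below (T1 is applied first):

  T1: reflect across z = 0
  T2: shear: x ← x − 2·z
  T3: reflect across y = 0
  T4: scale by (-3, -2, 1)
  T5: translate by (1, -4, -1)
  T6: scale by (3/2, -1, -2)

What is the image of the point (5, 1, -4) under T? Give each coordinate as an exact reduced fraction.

T(p) = (15, 2, -6)

T1 reflect across z = 0: (5, 1, -4) → (5, 1, 4)
T2 shear: x ← x − 2·z: (5, 1, 4) → (-3, 1, 4)
T3 reflect across y = 0: (-3, 1, 4) → (-3, -1, 4)
T4 scale by (-3, -2, 1): (-3, -1, 4) → (9, 2, 4)
T5 translate by (1, -4, -1): (9, 2, 4) → (10, -2, 3)
T6 scale by (3/2, -1, -2): (10, -2, 3) → (15, 2, -6)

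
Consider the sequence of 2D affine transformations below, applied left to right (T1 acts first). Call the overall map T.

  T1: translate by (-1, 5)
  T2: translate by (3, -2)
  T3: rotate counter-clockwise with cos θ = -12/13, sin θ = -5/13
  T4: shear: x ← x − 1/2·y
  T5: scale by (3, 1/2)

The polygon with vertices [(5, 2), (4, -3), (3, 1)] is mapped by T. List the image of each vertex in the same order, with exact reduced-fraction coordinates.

image vertices: (-69/26, -95/26), (-171/13, -15/13), (-21/26, -73/26)

T1 translate by (-1, 5): (5, 2) → (4, 7); (4, -3) → (3, 2); (3, 1) → (2, 6)
T2 translate by (3, -2): (4, 7) → (7, 5); (3, 2) → (6, 0); (2, 6) → (5, 4)
T3 rotate counter-clockwise with cos θ = -12/13, sin θ = -5/13: (7, 5) → (-59/13, -95/13); (6, 0) → (-72/13, -30/13); (5, 4) → (-40/13, -73/13)
T4 shear: x ← x − 1/2·y: (-59/13, -95/13) → (-23/26, -95/13); (-72/13, -30/13) → (-57/13, -30/13); (-40/13, -73/13) → (-7/26, -73/13)
T5 scale by (3, 1/2): (-23/26, -95/13) → (-69/26, -95/26); (-57/13, -30/13) → (-171/13, -15/13); (-7/26, -73/13) → (-21/26, -73/26)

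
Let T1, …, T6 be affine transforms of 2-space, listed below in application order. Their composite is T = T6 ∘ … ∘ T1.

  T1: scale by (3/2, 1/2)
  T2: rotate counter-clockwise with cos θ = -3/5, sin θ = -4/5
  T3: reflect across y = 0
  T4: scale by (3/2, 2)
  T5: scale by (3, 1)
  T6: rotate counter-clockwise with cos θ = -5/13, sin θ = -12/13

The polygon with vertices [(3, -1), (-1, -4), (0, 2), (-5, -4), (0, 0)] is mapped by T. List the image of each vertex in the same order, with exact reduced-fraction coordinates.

T1 scale by (3/2, 1/2): (3, -1) → (9/2, -1/2); (-1, -4) → (-3/2, -2); (0, 2) → (0, 1); (-5, -4) → (-15/2, -2); (0, 0) → (0, 0)
T2 rotate counter-clockwise with cos θ = -3/5, sin θ = -4/5: (9/2, -1/2) → (-31/10, -33/10); (-3/2, -2) → (-7/10, 12/5); (0, 1) → (4/5, -3/5); (-15/2, -2) → (29/10, 36/5); (0, 0) → (0, 0)
T3 reflect across y = 0: (-31/10, -33/10) → (-31/10, 33/10); (-7/10, 12/5) → (-7/10, -12/5); (4/5, -3/5) → (4/5, 3/5); (29/10, 36/5) → (29/10, -36/5); (0, 0) → (0, 0)
T4 scale by (3/2, 2): (-31/10, 33/10) → (-93/20, 33/5); (-7/10, -12/5) → (-21/20, -24/5); (4/5, 3/5) → (6/5, 6/5); (29/10, -36/5) → (87/20, -72/5); (0, 0) → (0, 0)
T5 scale by (3, 1): (-93/20, 33/5) → (-279/20, 33/5); (-21/20, -24/5) → (-63/20, -24/5); (6/5, 6/5) → (18/5, 6/5); (87/20, -72/5) → (261/20, -72/5); (0, 0) → (0, 0)
T6 rotate counter-clockwise with cos θ = -5/13, sin θ = -12/13: (-279/20, 33/5) → (2979/260, 672/65); (-63/20, -24/5) → (-837/260, 309/65); (18/5, 6/5) → (-18/65, -246/65); (261/20, -72/5) → (-4761/260, -423/65); (0, 0) → (0, 0)

image vertices: (2979/260, 672/65), (-837/260, 309/65), (-18/65, -246/65), (-4761/260, -423/65), (0, 0)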